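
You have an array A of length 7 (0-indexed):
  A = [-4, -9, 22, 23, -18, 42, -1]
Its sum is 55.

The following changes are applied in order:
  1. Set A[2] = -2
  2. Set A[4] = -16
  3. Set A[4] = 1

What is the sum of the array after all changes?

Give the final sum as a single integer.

Answer: 50

Derivation:
Initial sum: 55
Change 1: A[2] 22 -> -2, delta = -24, sum = 31
Change 2: A[4] -18 -> -16, delta = 2, sum = 33
Change 3: A[4] -16 -> 1, delta = 17, sum = 50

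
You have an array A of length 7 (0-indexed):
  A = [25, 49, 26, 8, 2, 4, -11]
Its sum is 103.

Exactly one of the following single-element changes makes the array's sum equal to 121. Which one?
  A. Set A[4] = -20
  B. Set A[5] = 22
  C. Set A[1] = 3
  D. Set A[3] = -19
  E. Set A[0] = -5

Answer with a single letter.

Option A: A[4] 2->-20, delta=-22, new_sum=103+(-22)=81
Option B: A[5] 4->22, delta=18, new_sum=103+(18)=121 <-- matches target
Option C: A[1] 49->3, delta=-46, new_sum=103+(-46)=57
Option D: A[3] 8->-19, delta=-27, new_sum=103+(-27)=76
Option E: A[0] 25->-5, delta=-30, new_sum=103+(-30)=73

Answer: B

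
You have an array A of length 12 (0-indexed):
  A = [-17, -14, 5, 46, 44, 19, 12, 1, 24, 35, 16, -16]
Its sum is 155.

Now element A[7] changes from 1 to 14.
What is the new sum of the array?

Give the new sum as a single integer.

Answer: 168

Derivation:
Old value at index 7: 1
New value at index 7: 14
Delta = 14 - 1 = 13
New sum = old_sum + delta = 155 + (13) = 168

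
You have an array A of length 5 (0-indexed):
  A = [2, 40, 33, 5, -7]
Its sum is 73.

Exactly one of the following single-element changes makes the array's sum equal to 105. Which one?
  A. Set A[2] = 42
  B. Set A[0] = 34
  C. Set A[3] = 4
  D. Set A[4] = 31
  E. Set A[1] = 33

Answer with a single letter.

Option A: A[2] 33->42, delta=9, new_sum=73+(9)=82
Option B: A[0] 2->34, delta=32, new_sum=73+(32)=105 <-- matches target
Option C: A[3] 5->4, delta=-1, new_sum=73+(-1)=72
Option D: A[4] -7->31, delta=38, new_sum=73+(38)=111
Option E: A[1] 40->33, delta=-7, new_sum=73+(-7)=66

Answer: B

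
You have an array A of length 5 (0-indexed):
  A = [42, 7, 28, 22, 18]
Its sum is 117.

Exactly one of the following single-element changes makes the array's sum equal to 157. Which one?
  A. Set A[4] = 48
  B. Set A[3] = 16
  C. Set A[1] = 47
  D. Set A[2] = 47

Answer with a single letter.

Answer: C

Derivation:
Option A: A[4] 18->48, delta=30, new_sum=117+(30)=147
Option B: A[3] 22->16, delta=-6, new_sum=117+(-6)=111
Option C: A[1] 7->47, delta=40, new_sum=117+(40)=157 <-- matches target
Option D: A[2] 28->47, delta=19, new_sum=117+(19)=136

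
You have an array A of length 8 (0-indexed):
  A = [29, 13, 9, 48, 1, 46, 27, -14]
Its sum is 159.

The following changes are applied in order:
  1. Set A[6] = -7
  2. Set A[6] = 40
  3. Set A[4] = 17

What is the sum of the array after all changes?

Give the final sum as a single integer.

Initial sum: 159
Change 1: A[6] 27 -> -7, delta = -34, sum = 125
Change 2: A[6] -7 -> 40, delta = 47, sum = 172
Change 3: A[4] 1 -> 17, delta = 16, sum = 188

Answer: 188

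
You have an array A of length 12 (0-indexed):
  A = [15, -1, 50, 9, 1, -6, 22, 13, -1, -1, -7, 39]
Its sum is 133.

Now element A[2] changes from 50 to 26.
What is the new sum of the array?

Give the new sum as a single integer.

Answer: 109

Derivation:
Old value at index 2: 50
New value at index 2: 26
Delta = 26 - 50 = -24
New sum = old_sum + delta = 133 + (-24) = 109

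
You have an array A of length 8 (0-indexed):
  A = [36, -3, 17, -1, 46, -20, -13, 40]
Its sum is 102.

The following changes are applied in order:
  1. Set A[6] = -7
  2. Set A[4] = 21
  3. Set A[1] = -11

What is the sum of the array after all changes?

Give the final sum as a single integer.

Initial sum: 102
Change 1: A[6] -13 -> -7, delta = 6, sum = 108
Change 2: A[4] 46 -> 21, delta = -25, sum = 83
Change 3: A[1] -3 -> -11, delta = -8, sum = 75

Answer: 75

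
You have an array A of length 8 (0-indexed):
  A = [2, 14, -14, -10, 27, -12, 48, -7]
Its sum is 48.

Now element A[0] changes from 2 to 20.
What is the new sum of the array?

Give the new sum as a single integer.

Answer: 66

Derivation:
Old value at index 0: 2
New value at index 0: 20
Delta = 20 - 2 = 18
New sum = old_sum + delta = 48 + (18) = 66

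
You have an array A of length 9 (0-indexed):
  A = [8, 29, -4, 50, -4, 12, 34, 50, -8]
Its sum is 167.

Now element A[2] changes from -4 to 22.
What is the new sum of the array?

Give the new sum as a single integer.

Answer: 193

Derivation:
Old value at index 2: -4
New value at index 2: 22
Delta = 22 - -4 = 26
New sum = old_sum + delta = 167 + (26) = 193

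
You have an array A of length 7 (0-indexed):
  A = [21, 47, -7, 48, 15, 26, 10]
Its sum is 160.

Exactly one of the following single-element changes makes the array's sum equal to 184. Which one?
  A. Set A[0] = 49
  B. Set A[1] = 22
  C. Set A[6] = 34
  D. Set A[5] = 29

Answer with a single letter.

Answer: C

Derivation:
Option A: A[0] 21->49, delta=28, new_sum=160+(28)=188
Option B: A[1] 47->22, delta=-25, new_sum=160+(-25)=135
Option C: A[6] 10->34, delta=24, new_sum=160+(24)=184 <-- matches target
Option D: A[5] 26->29, delta=3, new_sum=160+(3)=163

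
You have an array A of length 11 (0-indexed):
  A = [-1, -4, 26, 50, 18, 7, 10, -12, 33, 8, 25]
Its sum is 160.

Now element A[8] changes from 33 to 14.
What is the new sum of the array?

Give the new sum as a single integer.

Answer: 141

Derivation:
Old value at index 8: 33
New value at index 8: 14
Delta = 14 - 33 = -19
New sum = old_sum + delta = 160 + (-19) = 141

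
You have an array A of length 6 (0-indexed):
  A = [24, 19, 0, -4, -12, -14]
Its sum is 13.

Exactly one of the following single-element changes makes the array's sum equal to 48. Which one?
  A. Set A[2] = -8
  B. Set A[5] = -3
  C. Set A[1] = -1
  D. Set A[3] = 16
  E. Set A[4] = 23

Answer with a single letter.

Option A: A[2] 0->-8, delta=-8, new_sum=13+(-8)=5
Option B: A[5] -14->-3, delta=11, new_sum=13+(11)=24
Option C: A[1] 19->-1, delta=-20, new_sum=13+(-20)=-7
Option D: A[3] -4->16, delta=20, new_sum=13+(20)=33
Option E: A[4] -12->23, delta=35, new_sum=13+(35)=48 <-- matches target

Answer: E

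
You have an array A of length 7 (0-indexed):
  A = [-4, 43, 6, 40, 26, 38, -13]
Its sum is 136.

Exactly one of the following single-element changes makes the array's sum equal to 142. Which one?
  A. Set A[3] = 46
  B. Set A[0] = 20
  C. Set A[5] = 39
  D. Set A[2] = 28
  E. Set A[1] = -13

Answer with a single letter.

Answer: A

Derivation:
Option A: A[3] 40->46, delta=6, new_sum=136+(6)=142 <-- matches target
Option B: A[0] -4->20, delta=24, new_sum=136+(24)=160
Option C: A[5] 38->39, delta=1, new_sum=136+(1)=137
Option D: A[2] 6->28, delta=22, new_sum=136+(22)=158
Option E: A[1] 43->-13, delta=-56, new_sum=136+(-56)=80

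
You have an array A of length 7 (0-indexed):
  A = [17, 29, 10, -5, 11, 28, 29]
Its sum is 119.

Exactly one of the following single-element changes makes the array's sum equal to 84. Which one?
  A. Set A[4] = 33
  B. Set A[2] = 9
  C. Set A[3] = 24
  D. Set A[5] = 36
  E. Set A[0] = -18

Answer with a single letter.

Answer: E

Derivation:
Option A: A[4] 11->33, delta=22, new_sum=119+(22)=141
Option B: A[2] 10->9, delta=-1, new_sum=119+(-1)=118
Option C: A[3] -5->24, delta=29, new_sum=119+(29)=148
Option D: A[5] 28->36, delta=8, new_sum=119+(8)=127
Option E: A[0] 17->-18, delta=-35, new_sum=119+(-35)=84 <-- matches target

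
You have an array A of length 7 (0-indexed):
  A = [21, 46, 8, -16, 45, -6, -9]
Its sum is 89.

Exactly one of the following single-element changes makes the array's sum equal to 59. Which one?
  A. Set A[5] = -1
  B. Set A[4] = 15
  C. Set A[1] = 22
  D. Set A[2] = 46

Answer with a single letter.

Option A: A[5] -6->-1, delta=5, new_sum=89+(5)=94
Option B: A[4] 45->15, delta=-30, new_sum=89+(-30)=59 <-- matches target
Option C: A[1] 46->22, delta=-24, new_sum=89+(-24)=65
Option D: A[2] 8->46, delta=38, new_sum=89+(38)=127

Answer: B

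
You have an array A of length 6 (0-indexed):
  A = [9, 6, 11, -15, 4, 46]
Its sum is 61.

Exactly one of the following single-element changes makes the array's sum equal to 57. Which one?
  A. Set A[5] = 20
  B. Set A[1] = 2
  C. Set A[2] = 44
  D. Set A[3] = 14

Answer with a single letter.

Option A: A[5] 46->20, delta=-26, new_sum=61+(-26)=35
Option B: A[1] 6->2, delta=-4, new_sum=61+(-4)=57 <-- matches target
Option C: A[2] 11->44, delta=33, new_sum=61+(33)=94
Option D: A[3] -15->14, delta=29, new_sum=61+(29)=90

Answer: B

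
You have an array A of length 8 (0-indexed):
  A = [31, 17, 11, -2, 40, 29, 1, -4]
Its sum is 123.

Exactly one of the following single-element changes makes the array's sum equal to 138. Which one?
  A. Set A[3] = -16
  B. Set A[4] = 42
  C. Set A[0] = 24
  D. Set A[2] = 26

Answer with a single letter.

Option A: A[3] -2->-16, delta=-14, new_sum=123+(-14)=109
Option B: A[4] 40->42, delta=2, new_sum=123+(2)=125
Option C: A[0] 31->24, delta=-7, new_sum=123+(-7)=116
Option D: A[2] 11->26, delta=15, new_sum=123+(15)=138 <-- matches target

Answer: D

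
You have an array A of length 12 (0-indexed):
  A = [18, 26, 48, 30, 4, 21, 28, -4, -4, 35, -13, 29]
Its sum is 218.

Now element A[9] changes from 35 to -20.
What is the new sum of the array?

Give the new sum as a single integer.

Old value at index 9: 35
New value at index 9: -20
Delta = -20 - 35 = -55
New sum = old_sum + delta = 218 + (-55) = 163

Answer: 163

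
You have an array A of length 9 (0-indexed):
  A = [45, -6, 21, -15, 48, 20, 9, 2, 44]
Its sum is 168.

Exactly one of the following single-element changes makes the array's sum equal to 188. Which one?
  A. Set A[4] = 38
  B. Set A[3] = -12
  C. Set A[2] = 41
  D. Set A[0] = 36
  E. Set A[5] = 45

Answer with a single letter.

Answer: C

Derivation:
Option A: A[4] 48->38, delta=-10, new_sum=168+(-10)=158
Option B: A[3] -15->-12, delta=3, new_sum=168+(3)=171
Option C: A[2] 21->41, delta=20, new_sum=168+(20)=188 <-- matches target
Option D: A[0] 45->36, delta=-9, new_sum=168+(-9)=159
Option E: A[5] 20->45, delta=25, new_sum=168+(25)=193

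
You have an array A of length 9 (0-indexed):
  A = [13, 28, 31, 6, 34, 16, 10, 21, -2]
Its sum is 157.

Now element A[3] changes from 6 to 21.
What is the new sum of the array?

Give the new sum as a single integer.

Answer: 172

Derivation:
Old value at index 3: 6
New value at index 3: 21
Delta = 21 - 6 = 15
New sum = old_sum + delta = 157 + (15) = 172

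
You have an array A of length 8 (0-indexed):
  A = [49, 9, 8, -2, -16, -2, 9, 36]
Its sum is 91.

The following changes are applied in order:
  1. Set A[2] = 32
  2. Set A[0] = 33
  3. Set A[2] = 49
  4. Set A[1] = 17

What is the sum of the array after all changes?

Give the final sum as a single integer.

Answer: 124

Derivation:
Initial sum: 91
Change 1: A[2] 8 -> 32, delta = 24, sum = 115
Change 2: A[0] 49 -> 33, delta = -16, sum = 99
Change 3: A[2] 32 -> 49, delta = 17, sum = 116
Change 4: A[1] 9 -> 17, delta = 8, sum = 124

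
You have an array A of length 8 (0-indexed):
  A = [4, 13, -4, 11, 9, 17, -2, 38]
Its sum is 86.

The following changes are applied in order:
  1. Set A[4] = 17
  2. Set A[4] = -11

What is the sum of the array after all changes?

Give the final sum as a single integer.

Answer: 66

Derivation:
Initial sum: 86
Change 1: A[4] 9 -> 17, delta = 8, sum = 94
Change 2: A[4] 17 -> -11, delta = -28, sum = 66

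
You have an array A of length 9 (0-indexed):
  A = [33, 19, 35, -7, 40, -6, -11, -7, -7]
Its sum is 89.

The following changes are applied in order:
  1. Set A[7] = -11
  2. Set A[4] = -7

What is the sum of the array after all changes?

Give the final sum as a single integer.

Initial sum: 89
Change 1: A[7] -7 -> -11, delta = -4, sum = 85
Change 2: A[4] 40 -> -7, delta = -47, sum = 38

Answer: 38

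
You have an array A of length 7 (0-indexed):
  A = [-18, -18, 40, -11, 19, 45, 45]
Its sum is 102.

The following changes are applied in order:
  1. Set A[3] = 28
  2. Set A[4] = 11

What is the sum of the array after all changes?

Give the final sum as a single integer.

Initial sum: 102
Change 1: A[3] -11 -> 28, delta = 39, sum = 141
Change 2: A[4] 19 -> 11, delta = -8, sum = 133

Answer: 133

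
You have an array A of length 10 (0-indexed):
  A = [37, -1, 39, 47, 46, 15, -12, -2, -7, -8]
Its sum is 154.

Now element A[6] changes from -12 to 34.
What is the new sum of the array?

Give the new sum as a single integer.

Answer: 200

Derivation:
Old value at index 6: -12
New value at index 6: 34
Delta = 34 - -12 = 46
New sum = old_sum + delta = 154 + (46) = 200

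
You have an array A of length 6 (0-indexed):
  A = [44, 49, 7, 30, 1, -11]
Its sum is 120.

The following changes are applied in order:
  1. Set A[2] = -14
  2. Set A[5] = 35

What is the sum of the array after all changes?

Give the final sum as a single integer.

Initial sum: 120
Change 1: A[2] 7 -> -14, delta = -21, sum = 99
Change 2: A[5] -11 -> 35, delta = 46, sum = 145

Answer: 145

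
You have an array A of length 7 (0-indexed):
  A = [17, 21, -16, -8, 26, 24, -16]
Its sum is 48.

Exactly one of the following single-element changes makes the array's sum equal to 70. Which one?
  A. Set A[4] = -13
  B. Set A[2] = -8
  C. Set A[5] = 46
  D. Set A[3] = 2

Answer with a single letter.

Option A: A[4] 26->-13, delta=-39, new_sum=48+(-39)=9
Option B: A[2] -16->-8, delta=8, new_sum=48+(8)=56
Option C: A[5] 24->46, delta=22, new_sum=48+(22)=70 <-- matches target
Option D: A[3] -8->2, delta=10, new_sum=48+(10)=58

Answer: C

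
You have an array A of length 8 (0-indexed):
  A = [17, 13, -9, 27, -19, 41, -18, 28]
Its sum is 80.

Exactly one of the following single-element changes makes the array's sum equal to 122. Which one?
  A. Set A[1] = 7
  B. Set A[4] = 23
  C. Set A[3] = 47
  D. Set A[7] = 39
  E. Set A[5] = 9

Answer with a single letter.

Option A: A[1] 13->7, delta=-6, new_sum=80+(-6)=74
Option B: A[4] -19->23, delta=42, new_sum=80+(42)=122 <-- matches target
Option C: A[3] 27->47, delta=20, new_sum=80+(20)=100
Option D: A[7] 28->39, delta=11, new_sum=80+(11)=91
Option E: A[5] 41->9, delta=-32, new_sum=80+(-32)=48

Answer: B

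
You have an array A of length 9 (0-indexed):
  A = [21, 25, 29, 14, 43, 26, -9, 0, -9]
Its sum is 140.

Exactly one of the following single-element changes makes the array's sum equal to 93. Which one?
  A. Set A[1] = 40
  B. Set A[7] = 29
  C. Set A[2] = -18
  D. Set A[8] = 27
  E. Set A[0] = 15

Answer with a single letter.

Option A: A[1] 25->40, delta=15, new_sum=140+(15)=155
Option B: A[7] 0->29, delta=29, new_sum=140+(29)=169
Option C: A[2] 29->-18, delta=-47, new_sum=140+(-47)=93 <-- matches target
Option D: A[8] -9->27, delta=36, new_sum=140+(36)=176
Option E: A[0] 21->15, delta=-6, new_sum=140+(-6)=134

Answer: C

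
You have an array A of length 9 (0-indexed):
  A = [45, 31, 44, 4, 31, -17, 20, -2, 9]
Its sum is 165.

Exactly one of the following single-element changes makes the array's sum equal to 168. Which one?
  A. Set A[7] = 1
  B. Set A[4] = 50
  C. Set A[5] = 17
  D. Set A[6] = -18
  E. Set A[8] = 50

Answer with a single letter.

Option A: A[7] -2->1, delta=3, new_sum=165+(3)=168 <-- matches target
Option B: A[4] 31->50, delta=19, new_sum=165+(19)=184
Option C: A[5] -17->17, delta=34, new_sum=165+(34)=199
Option D: A[6] 20->-18, delta=-38, new_sum=165+(-38)=127
Option E: A[8] 9->50, delta=41, new_sum=165+(41)=206

Answer: A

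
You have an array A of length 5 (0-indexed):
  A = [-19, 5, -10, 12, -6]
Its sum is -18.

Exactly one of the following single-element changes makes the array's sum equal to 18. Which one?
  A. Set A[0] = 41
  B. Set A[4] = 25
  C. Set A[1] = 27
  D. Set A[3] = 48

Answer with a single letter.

Answer: D

Derivation:
Option A: A[0] -19->41, delta=60, new_sum=-18+(60)=42
Option B: A[4] -6->25, delta=31, new_sum=-18+(31)=13
Option C: A[1] 5->27, delta=22, new_sum=-18+(22)=4
Option D: A[3] 12->48, delta=36, new_sum=-18+(36)=18 <-- matches target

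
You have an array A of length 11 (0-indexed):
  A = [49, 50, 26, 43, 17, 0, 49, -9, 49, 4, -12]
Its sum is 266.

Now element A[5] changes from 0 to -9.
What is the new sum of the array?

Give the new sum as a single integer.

Old value at index 5: 0
New value at index 5: -9
Delta = -9 - 0 = -9
New sum = old_sum + delta = 266 + (-9) = 257

Answer: 257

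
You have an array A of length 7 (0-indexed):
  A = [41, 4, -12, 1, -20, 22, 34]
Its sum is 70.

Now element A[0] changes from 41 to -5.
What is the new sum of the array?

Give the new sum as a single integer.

Old value at index 0: 41
New value at index 0: -5
Delta = -5 - 41 = -46
New sum = old_sum + delta = 70 + (-46) = 24

Answer: 24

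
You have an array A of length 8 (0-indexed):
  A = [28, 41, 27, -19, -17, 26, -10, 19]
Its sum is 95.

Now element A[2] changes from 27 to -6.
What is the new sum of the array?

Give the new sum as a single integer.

Answer: 62

Derivation:
Old value at index 2: 27
New value at index 2: -6
Delta = -6 - 27 = -33
New sum = old_sum + delta = 95 + (-33) = 62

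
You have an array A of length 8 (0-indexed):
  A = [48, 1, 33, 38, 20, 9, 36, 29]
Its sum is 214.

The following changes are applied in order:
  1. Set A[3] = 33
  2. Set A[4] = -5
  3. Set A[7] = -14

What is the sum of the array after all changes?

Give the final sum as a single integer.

Answer: 141

Derivation:
Initial sum: 214
Change 1: A[3] 38 -> 33, delta = -5, sum = 209
Change 2: A[4] 20 -> -5, delta = -25, sum = 184
Change 3: A[7] 29 -> -14, delta = -43, sum = 141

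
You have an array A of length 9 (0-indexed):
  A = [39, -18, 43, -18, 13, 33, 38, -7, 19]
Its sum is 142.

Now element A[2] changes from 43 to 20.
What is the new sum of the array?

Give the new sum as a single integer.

Answer: 119

Derivation:
Old value at index 2: 43
New value at index 2: 20
Delta = 20 - 43 = -23
New sum = old_sum + delta = 142 + (-23) = 119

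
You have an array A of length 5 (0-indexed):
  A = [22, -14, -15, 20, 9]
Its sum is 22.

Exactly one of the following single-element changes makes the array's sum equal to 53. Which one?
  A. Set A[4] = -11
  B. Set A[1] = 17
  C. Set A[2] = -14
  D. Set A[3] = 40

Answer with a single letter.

Answer: B

Derivation:
Option A: A[4] 9->-11, delta=-20, new_sum=22+(-20)=2
Option B: A[1] -14->17, delta=31, new_sum=22+(31)=53 <-- matches target
Option C: A[2] -15->-14, delta=1, new_sum=22+(1)=23
Option D: A[3] 20->40, delta=20, new_sum=22+(20)=42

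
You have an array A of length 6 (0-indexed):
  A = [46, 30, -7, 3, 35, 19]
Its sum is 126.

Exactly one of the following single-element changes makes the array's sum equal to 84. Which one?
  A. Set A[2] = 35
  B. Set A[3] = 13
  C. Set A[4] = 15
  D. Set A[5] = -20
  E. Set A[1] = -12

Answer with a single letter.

Answer: E

Derivation:
Option A: A[2] -7->35, delta=42, new_sum=126+(42)=168
Option B: A[3] 3->13, delta=10, new_sum=126+(10)=136
Option C: A[4] 35->15, delta=-20, new_sum=126+(-20)=106
Option D: A[5] 19->-20, delta=-39, new_sum=126+(-39)=87
Option E: A[1] 30->-12, delta=-42, new_sum=126+(-42)=84 <-- matches target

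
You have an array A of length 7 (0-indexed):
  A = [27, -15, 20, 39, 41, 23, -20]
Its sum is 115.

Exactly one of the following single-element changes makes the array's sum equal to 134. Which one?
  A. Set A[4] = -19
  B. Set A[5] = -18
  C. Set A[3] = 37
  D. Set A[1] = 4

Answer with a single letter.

Option A: A[4] 41->-19, delta=-60, new_sum=115+(-60)=55
Option B: A[5] 23->-18, delta=-41, new_sum=115+(-41)=74
Option C: A[3] 39->37, delta=-2, new_sum=115+(-2)=113
Option D: A[1] -15->4, delta=19, new_sum=115+(19)=134 <-- matches target

Answer: D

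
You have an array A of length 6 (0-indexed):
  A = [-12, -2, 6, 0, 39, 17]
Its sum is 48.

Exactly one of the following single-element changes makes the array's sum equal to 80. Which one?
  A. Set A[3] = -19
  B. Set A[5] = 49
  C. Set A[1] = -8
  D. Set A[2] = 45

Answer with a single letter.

Option A: A[3] 0->-19, delta=-19, new_sum=48+(-19)=29
Option B: A[5] 17->49, delta=32, new_sum=48+(32)=80 <-- matches target
Option C: A[1] -2->-8, delta=-6, new_sum=48+(-6)=42
Option D: A[2] 6->45, delta=39, new_sum=48+(39)=87

Answer: B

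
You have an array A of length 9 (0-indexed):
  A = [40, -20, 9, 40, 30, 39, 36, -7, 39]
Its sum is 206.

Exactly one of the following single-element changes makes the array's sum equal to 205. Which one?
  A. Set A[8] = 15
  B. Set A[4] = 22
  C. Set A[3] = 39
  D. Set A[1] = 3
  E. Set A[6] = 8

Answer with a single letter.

Option A: A[8] 39->15, delta=-24, new_sum=206+(-24)=182
Option B: A[4] 30->22, delta=-8, new_sum=206+(-8)=198
Option C: A[3] 40->39, delta=-1, new_sum=206+(-1)=205 <-- matches target
Option D: A[1] -20->3, delta=23, new_sum=206+(23)=229
Option E: A[6] 36->8, delta=-28, new_sum=206+(-28)=178

Answer: C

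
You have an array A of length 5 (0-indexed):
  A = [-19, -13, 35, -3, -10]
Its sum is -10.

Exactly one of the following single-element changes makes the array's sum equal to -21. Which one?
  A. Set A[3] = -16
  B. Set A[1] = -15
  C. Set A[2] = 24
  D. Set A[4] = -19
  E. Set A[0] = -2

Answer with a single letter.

Answer: C

Derivation:
Option A: A[3] -3->-16, delta=-13, new_sum=-10+(-13)=-23
Option B: A[1] -13->-15, delta=-2, new_sum=-10+(-2)=-12
Option C: A[2] 35->24, delta=-11, new_sum=-10+(-11)=-21 <-- matches target
Option D: A[4] -10->-19, delta=-9, new_sum=-10+(-9)=-19
Option E: A[0] -19->-2, delta=17, new_sum=-10+(17)=7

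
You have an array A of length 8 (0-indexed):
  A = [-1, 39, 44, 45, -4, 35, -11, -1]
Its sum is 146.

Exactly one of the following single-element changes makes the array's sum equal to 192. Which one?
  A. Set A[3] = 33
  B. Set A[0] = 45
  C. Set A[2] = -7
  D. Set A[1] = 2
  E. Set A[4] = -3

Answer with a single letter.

Option A: A[3] 45->33, delta=-12, new_sum=146+(-12)=134
Option B: A[0] -1->45, delta=46, new_sum=146+(46)=192 <-- matches target
Option C: A[2] 44->-7, delta=-51, new_sum=146+(-51)=95
Option D: A[1] 39->2, delta=-37, new_sum=146+(-37)=109
Option E: A[4] -4->-3, delta=1, new_sum=146+(1)=147

Answer: B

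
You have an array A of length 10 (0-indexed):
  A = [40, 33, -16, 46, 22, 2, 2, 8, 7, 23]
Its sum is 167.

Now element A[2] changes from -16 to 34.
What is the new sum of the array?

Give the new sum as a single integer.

Answer: 217

Derivation:
Old value at index 2: -16
New value at index 2: 34
Delta = 34 - -16 = 50
New sum = old_sum + delta = 167 + (50) = 217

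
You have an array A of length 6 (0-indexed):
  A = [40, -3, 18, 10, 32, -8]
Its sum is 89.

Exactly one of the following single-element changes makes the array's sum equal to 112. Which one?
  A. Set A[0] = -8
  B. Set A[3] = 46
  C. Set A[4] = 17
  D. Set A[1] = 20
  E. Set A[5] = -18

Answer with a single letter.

Answer: D

Derivation:
Option A: A[0] 40->-8, delta=-48, new_sum=89+(-48)=41
Option B: A[3] 10->46, delta=36, new_sum=89+(36)=125
Option C: A[4] 32->17, delta=-15, new_sum=89+(-15)=74
Option D: A[1] -3->20, delta=23, new_sum=89+(23)=112 <-- matches target
Option E: A[5] -8->-18, delta=-10, new_sum=89+(-10)=79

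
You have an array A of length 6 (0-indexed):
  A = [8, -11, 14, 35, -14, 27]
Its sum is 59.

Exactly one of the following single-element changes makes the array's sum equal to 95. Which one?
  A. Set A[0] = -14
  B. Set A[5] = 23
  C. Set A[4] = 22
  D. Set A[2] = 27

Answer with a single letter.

Option A: A[0] 8->-14, delta=-22, new_sum=59+(-22)=37
Option B: A[5] 27->23, delta=-4, new_sum=59+(-4)=55
Option C: A[4] -14->22, delta=36, new_sum=59+(36)=95 <-- matches target
Option D: A[2] 14->27, delta=13, new_sum=59+(13)=72

Answer: C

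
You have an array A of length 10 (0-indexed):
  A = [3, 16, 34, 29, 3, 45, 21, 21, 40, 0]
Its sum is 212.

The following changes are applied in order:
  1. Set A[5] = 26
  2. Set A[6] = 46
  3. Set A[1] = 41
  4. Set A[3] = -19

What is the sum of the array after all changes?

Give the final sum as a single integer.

Answer: 195

Derivation:
Initial sum: 212
Change 1: A[5] 45 -> 26, delta = -19, sum = 193
Change 2: A[6] 21 -> 46, delta = 25, sum = 218
Change 3: A[1] 16 -> 41, delta = 25, sum = 243
Change 4: A[3] 29 -> -19, delta = -48, sum = 195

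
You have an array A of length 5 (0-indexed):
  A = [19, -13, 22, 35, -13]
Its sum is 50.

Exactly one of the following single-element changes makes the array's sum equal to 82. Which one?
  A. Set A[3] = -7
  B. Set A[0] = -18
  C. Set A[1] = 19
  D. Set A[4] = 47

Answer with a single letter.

Answer: C

Derivation:
Option A: A[3] 35->-7, delta=-42, new_sum=50+(-42)=8
Option B: A[0] 19->-18, delta=-37, new_sum=50+(-37)=13
Option C: A[1] -13->19, delta=32, new_sum=50+(32)=82 <-- matches target
Option D: A[4] -13->47, delta=60, new_sum=50+(60)=110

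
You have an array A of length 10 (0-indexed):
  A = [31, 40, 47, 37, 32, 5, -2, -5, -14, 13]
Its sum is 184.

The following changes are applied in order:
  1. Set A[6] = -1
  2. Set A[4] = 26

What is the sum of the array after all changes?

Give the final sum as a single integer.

Answer: 179

Derivation:
Initial sum: 184
Change 1: A[6] -2 -> -1, delta = 1, sum = 185
Change 2: A[4] 32 -> 26, delta = -6, sum = 179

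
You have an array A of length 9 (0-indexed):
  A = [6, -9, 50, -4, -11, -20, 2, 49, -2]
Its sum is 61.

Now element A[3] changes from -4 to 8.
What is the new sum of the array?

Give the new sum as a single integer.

Old value at index 3: -4
New value at index 3: 8
Delta = 8 - -4 = 12
New sum = old_sum + delta = 61 + (12) = 73

Answer: 73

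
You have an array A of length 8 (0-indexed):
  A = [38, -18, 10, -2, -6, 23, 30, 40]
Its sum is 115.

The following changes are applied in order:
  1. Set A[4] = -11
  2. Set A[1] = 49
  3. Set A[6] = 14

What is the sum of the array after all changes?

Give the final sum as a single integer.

Answer: 161

Derivation:
Initial sum: 115
Change 1: A[4] -6 -> -11, delta = -5, sum = 110
Change 2: A[1] -18 -> 49, delta = 67, sum = 177
Change 3: A[6] 30 -> 14, delta = -16, sum = 161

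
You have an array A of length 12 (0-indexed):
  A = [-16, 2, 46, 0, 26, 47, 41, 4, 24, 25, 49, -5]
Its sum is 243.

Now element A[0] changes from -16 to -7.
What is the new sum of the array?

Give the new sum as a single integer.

Answer: 252

Derivation:
Old value at index 0: -16
New value at index 0: -7
Delta = -7 - -16 = 9
New sum = old_sum + delta = 243 + (9) = 252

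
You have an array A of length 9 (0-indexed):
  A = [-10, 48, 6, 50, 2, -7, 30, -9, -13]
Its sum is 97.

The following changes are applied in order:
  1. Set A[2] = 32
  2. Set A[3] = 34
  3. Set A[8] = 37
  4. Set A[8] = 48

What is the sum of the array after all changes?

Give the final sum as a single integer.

Answer: 168

Derivation:
Initial sum: 97
Change 1: A[2] 6 -> 32, delta = 26, sum = 123
Change 2: A[3] 50 -> 34, delta = -16, sum = 107
Change 3: A[8] -13 -> 37, delta = 50, sum = 157
Change 4: A[8] 37 -> 48, delta = 11, sum = 168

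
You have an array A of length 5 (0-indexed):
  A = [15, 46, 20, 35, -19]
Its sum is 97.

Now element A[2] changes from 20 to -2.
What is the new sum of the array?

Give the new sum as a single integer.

Old value at index 2: 20
New value at index 2: -2
Delta = -2 - 20 = -22
New sum = old_sum + delta = 97 + (-22) = 75

Answer: 75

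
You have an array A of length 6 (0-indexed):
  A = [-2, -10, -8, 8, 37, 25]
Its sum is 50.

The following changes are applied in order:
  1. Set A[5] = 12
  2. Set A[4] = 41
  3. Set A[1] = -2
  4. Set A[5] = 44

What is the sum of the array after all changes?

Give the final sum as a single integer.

Initial sum: 50
Change 1: A[5] 25 -> 12, delta = -13, sum = 37
Change 2: A[4] 37 -> 41, delta = 4, sum = 41
Change 3: A[1] -10 -> -2, delta = 8, sum = 49
Change 4: A[5] 12 -> 44, delta = 32, sum = 81

Answer: 81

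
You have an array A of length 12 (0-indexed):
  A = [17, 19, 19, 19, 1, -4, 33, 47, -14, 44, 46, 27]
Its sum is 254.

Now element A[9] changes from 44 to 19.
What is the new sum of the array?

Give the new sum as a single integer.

Old value at index 9: 44
New value at index 9: 19
Delta = 19 - 44 = -25
New sum = old_sum + delta = 254 + (-25) = 229

Answer: 229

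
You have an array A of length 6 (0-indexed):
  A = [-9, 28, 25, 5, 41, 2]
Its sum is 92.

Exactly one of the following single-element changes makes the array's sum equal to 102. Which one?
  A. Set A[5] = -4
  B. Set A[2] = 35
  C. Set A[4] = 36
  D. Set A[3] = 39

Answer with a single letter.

Option A: A[5] 2->-4, delta=-6, new_sum=92+(-6)=86
Option B: A[2] 25->35, delta=10, new_sum=92+(10)=102 <-- matches target
Option C: A[4] 41->36, delta=-5, new_sum=92+(-5)=87
Option D: A[3] 5->39, delta=34, new_sum=92+(34)=126

Answer: B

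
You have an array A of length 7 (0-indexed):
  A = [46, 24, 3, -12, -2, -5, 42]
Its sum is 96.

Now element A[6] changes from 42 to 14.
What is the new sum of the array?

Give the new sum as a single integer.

Old value at index 6: 42
New value at index 6: 14
Delta = 14 - 42 = -28
New sum = old_sum + delta = 96 + (-28) = 68

Answer: 68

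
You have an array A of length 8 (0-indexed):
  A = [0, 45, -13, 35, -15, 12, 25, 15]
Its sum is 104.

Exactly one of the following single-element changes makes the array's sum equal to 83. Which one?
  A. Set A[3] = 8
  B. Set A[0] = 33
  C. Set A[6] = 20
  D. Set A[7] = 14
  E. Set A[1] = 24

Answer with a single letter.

Option A: A[3] 35->8, delta=-27, new_sum=104+(-27)=77
Option B: A[0] 0->33, delta=33, new_sum=104+(33)=137
Option C: A[6] 25->20, delta=-5, new_sum=104+(-5)=99
Option D: A[7] 15->14, delta=-1, new_sum=104+(-1)=103
Option E: A[1] 45->24, delta=-21, new_sum=104+(-21)=83 <-- matches target

Answer: E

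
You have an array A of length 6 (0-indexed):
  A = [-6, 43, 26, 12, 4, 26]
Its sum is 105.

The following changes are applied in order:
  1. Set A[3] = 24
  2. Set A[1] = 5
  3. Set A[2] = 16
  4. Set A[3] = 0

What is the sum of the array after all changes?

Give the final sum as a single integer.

Initial sum: 105
Change 1: A[3] 12 -> 24, delta = 12, sum = 117
Change 2: A[1] 43 -> 5, delta = -38, sum = 79
Change 3: A[2] 26 -> 16, delta = -10, sum = 69
Change 4: A[3] 24 -> 0, delta = -24, sum = 45

Answer: 45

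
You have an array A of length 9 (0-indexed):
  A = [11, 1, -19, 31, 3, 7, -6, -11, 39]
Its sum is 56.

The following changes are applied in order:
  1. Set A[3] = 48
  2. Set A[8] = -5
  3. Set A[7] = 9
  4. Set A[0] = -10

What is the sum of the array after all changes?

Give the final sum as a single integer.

Initial sum: 56
Change 1: A[3] 31 -> 48, delta = 17, sum = 73
Change 2: A[8] 39 -> -5, delta = -44, sum = 29
Change 3: A[7] -11 -> 9, delta = 20, sum = 49
Change 4: A[0] 11 -> -10, delta = -21, sum = 28

Answer: 28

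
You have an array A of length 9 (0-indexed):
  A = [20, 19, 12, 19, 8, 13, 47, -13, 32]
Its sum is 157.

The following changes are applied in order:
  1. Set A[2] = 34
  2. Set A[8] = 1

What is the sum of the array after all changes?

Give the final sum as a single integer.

Initial sum: 157
Change 1: A[2] 12 -> 34, delta = 22, sum = 179
Change 2: A[8] 32 -> 1, delta = -31, sum = 148

Answer: 148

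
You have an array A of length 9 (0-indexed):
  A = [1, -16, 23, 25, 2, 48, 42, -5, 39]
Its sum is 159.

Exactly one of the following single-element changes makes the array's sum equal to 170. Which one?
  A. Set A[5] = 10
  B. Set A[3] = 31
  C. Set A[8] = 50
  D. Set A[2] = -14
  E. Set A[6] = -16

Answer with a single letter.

Answer: C

Derivation:
Option A: A[5] 48->10, delta=-38, new_sum=159+(-38)=121
Option B: A[3] 25->31, delta=6, new_sum=159+(6)=165
Option C: A[8] 39->50, delta=11, new_sum=159+(11)=170 <-- matches target
Option D: A[2] 23->-14, delta=-37, new_sum=159+(-37)=122
Option E: A[6] 42->-16, delta=-58, new_sum=159+(-58)=101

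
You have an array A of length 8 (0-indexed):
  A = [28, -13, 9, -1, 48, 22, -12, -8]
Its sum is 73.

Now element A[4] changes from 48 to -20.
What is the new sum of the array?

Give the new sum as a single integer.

Old value at index 4: 48
New value at index 4: -20
Delta = -20 - 48 = -68
New sum = old_sum + delta = 73 + (-68) = 5

Answer: 5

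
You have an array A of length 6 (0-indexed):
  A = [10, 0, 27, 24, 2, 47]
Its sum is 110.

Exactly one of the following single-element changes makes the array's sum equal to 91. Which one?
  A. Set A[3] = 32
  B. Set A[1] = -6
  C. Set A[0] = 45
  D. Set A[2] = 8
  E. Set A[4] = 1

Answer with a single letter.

Option A: A[3] 24->32, delta=8, new_sum=110+(8)=118
Option B: A[1] 0->-6, delta=-6, new_sum=110+(-6)=104
Option C: A[0] 10->45, delta=35, new_sum=110+(35)=145
Option D: A[2] 27->8, delta=-19, new_sum=110+(-19)=91 <-- matches target
Option E: A[4] 2->1, delta=-1, new_sum=110+(-1)=109

Answer: D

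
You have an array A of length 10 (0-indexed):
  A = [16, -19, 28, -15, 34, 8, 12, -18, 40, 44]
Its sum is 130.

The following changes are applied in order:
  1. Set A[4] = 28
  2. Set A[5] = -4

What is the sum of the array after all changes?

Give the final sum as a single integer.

Answer: 112

Derivation:
Initial sum: 130
Change 1: A[4] 34 -> 28, delta = -6, sum = 124
Change 2: A[5] 8 -> -4, delta = -12, sum = 112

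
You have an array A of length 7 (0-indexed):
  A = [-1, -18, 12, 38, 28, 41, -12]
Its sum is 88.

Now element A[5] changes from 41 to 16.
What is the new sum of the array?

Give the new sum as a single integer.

Old value at index 5: 41
New value at index 5: 16
Delta = 16 - 41 = -25
New sum = old_sum + delta = 88 + (-25) = 63

Answer: 63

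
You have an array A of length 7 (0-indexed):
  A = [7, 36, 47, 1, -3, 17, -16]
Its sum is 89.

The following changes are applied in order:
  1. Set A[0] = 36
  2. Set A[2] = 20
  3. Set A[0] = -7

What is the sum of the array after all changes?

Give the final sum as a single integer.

Initial sum: 89
Change 1: A[0] 7 -> 36, delta = 29, sum = 118
Change 2: A[2] 47 -> 20, delta = -27, sum = 91
Change 3: A[0] 36 -> -7, delta = -43, sum = 48

Answer: 48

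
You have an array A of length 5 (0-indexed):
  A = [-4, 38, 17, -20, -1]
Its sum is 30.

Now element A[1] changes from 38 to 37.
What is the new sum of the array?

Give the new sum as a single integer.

Old value at index 1: 38
New value at index 1: 37
Delta = 37 - 38 = -1
New sum = old_sum + delta = 30 + (-1) = 29

Answer: 29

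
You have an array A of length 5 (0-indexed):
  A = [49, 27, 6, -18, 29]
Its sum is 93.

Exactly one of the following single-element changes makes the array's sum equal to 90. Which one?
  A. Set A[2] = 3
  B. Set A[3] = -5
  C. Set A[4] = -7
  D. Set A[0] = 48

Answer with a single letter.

Answer: A

Derivation:
Option A: A[2] 6->3, delta=-3, new_sum=93+(-3)=90 <-- matches target
Option B: A[3] -18->-5, delta=13, new_sum=93+(13)=106
Option C: A[4] 29->-7, delta=-36, new_sum=93+(-36)=57
Option D: A[0] 49->48, delta=-1, new_sum=93+(-1)=92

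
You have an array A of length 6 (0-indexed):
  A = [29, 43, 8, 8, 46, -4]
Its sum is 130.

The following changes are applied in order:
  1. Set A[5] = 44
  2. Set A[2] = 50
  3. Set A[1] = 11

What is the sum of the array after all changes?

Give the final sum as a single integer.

Initial sum: 130
Change 1: A[5] -4 -> 44, delta = 48, sum = 178
Change 2: A[2] 8 -> 50, delta = 42, sum = 220
Change 3: A[1] 43 -> 11, delta = -32, sum = 188

Answer: 188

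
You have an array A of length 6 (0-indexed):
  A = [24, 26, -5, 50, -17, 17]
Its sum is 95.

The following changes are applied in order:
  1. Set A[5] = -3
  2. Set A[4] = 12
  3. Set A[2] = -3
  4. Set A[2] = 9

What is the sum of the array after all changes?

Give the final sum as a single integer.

Answer: 118

Derivation:
Initial sum: 95
Change 1: A[5] 17 -> -3, delta = -20, sum = 75
Change 2: A[4] -17 -> 12, delta = 29, sum = 104
Change 3: A[2] -5 -> -3, delta = 2, sum = 106
Change 4: A[2] -3 -> 9, delta = 12, sum = 118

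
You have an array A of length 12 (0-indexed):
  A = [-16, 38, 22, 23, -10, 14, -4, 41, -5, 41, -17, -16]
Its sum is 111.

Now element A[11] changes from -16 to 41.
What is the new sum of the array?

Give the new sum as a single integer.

Old value at index 11: -16
New value at index 11: 41
Delta = 41 - -16 = 57
New sum = old_sum + delta = 111 + (57) = 168

Answer: 168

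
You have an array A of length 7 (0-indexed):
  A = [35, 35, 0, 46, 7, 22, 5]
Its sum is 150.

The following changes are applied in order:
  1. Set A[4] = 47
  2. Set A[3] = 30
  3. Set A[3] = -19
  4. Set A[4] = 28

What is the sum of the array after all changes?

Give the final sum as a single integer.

Initial sum: 150
Change 1: A[4] 7 -> 47, delta = 40, sum = 190
Change 2: A[3] 46 -> 30, delta = -16, sum = 174
Change 3: A[3] 30 -> -19, delta = -49, sum = 125
Change 4: A[4] 47 -> 28, delta = -19, sum = 106

Answer: 106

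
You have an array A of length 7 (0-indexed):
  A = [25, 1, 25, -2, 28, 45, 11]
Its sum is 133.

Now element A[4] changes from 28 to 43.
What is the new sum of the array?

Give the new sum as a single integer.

Old value at index 4: 28
New value at index 4: 43
Delta = 43 - 28 = 15
New sum = old_sum + delta = 133 + (15) = 148

Answer: 148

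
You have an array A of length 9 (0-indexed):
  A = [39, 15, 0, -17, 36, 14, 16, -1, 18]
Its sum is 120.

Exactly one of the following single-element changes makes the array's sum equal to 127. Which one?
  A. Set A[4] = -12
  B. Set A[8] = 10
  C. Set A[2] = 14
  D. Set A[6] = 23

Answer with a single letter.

Option A: A[4] 36->-12, delta=-48, new_sum=120+(-48)=72
Option B: A[8] 18->10, delta=-8, new_sum=120+(-8)=112
Option C: A[2] 0->14, delta=14, new_sum=120+(14)=134
Option D: A[6] 16->23, delta=7, new_sum=120+(7)=127 <-- matches target

Answer: D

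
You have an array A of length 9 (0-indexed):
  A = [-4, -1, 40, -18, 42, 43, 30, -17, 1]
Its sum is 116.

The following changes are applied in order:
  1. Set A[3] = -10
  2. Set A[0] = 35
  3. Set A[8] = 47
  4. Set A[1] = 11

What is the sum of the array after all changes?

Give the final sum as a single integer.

Answer: 221

Derivation:
Initial sum: 116
Change 1: A[3] -18 -> -10, delta = 8, sum = 124
Change 2: A[0] -4 -> 35, delta = 39, sum = 163
Change 3: A[8] 1 -> 47, delta = 46, sum = 209
Change 4: A[1] -1 -> 11, delta = 12, sum = 221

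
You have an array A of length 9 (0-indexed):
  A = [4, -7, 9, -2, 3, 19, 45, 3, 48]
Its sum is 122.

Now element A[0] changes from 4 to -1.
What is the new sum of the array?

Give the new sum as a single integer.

Answer: 117

Derivation:
Old value at index 0: 4
New value at index 0: -1
Delta = -1 - 4 = -5
New sum = old_sum + delta = 122 + (-5) = 117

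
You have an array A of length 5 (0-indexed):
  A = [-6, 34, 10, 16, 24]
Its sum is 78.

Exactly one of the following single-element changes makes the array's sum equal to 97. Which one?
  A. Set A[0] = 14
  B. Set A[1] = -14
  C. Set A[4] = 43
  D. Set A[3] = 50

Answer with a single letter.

Option A: A[0] -6->14, delta=20, new_sum=78+(20)=98
Option B: A[1] 34->-14, delta=-48, new_sum=78+(-48)=30
Option C: A[4] 24->43, delta=19, new_sum=78+(19)=97 <-- matches target
Option D: A[3] 16->50, delta=34, new_sum=78+(34)=112

Answer: C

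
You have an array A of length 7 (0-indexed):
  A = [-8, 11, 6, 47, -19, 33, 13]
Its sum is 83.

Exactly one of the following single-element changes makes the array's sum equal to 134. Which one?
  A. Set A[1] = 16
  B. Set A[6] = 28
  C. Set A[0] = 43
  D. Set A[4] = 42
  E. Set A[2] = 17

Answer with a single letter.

Answer: C

Derivation:
Option A: A[1] 11->16, delta=5, new_sum=83+(5)=88
Option B: A[6] 13->28, delta=15, new_sum=83+(15)=98
Option C: A[0] -8->43, delta=51, new_sum=83+(51)=134 <-- matches target
Option D: A[4] -19->42, delta=61, new_sum=83+(61)=144
Option E: A[2] 6->17, delta=11, new_sum=83+(11)=94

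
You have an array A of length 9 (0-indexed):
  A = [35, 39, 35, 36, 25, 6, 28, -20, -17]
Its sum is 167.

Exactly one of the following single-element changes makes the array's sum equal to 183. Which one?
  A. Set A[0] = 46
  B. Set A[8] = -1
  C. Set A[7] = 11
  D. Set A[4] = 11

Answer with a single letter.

Option A: A[0] 35->46, delta=11, new_sum=167+(11)=178
Option B: A[8] -17->-1, delta=16, new_sum=167+(16)=183 <-- matches target
Option C: A[7] -20->11, delta=31, new_sum=167+(31)=198
Option D: A[4] 25->11, delta=-14, new_sum=167+(-14)=153

Answer: B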